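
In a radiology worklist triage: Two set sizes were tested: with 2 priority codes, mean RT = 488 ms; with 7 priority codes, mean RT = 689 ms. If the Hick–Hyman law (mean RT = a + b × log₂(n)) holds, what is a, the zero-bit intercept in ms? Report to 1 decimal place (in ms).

376.8 ms

b = (RT₂ − RT₁)/(log₂ n₂ − log₂ n₁) = (689 − 488)/(2.8074 − 1) = 111.212 ms/bit.
Intercept: a = 488 − 111.212·log₂(2) = 376.788 ms.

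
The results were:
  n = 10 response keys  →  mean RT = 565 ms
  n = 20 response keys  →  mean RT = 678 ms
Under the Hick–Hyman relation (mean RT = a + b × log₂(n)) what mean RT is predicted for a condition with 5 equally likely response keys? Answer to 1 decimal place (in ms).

452.0 ms

With log₂ n on the abscissa the relation is linear; from the two conditions:
  b = (678 − 565) / (log₂ 20 − log₂ 10) = 113 / (4.3219 − 3.3219) = 113.000 ms/bit
  a = 565 − 113.000 × 3.3219 = 189.622 ms
Then RT(5) = 189.622 + 113.000 × log₂ 5 = 189.622 + 113.000 × 2.3219 ≈ 452.000 ms.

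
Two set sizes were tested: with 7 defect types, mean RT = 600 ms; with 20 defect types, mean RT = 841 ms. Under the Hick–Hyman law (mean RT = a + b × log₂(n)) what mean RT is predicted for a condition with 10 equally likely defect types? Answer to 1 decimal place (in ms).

With log₂ n on the abscissa the relation is linear; from the two conditions:
  b = (841 − 600) / (log₂ 20 − log₂ 7) = 241 / (4.3219 − 2.8074) = 159.121 ms/bit
  a = 600 − 159.121 × 2.8074 = 153.292 ms
Then RT(10) = 153.292 + 159.121 × log₂ 10 = 153.292 + 159.121 × 3.3219 ≈ 681.879 ms.

681.9 ms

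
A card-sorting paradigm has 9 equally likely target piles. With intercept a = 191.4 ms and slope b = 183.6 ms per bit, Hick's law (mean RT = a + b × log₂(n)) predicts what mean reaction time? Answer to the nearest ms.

log₂(9) = 3.1699 bits, so RT = 191.4 + 183.6 × 3.1699 ≈ 773.398 ms.

773 ms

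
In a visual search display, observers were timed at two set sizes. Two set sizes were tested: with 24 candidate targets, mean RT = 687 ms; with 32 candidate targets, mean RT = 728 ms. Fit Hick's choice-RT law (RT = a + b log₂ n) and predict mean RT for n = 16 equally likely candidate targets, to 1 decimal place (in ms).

629.2 ms

Fit slope and intercept:
  b = (728 − 687) / (log₂ 32 − log₂ 24) = 41 / (5 − 4.5850) = 98.786 ms/bit
  a = 687 − 98.786 × 4.5850 = 234.069 ms
Then RT(16) = 234.069 + 98.786 × log₂ 16 = 234.069 + 98.786 × 4 ≈ 629.214 ms.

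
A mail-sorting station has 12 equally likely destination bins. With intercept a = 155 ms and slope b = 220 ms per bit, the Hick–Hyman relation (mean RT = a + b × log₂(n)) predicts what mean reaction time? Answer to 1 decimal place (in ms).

log₂(12) = 3.5850 bits, so RT = 155 + 220 × 3.5850 ≈ 943.692 ms.

943.7 ms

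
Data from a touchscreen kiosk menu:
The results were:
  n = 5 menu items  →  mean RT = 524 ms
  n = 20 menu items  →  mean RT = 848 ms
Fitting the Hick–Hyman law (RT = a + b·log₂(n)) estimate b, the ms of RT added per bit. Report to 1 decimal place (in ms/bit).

Slope: b = (848 − 524) / (log₂ 20 − log₂ 5) = 324/2.0000 = 162.000 ms/bit.

162.0 ms/bit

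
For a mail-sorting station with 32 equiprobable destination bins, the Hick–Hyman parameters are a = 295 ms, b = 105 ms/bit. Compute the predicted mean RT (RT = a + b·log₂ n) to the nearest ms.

log₂(32) = 5 bits, so RT = 295 + 105 × 5 ≈ 820.000 ms.

820 ms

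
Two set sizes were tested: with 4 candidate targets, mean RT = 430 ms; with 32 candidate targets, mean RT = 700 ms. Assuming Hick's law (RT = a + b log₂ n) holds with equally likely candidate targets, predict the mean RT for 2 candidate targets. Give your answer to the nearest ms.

Solve the two-equation system in a and b:
  b = (700 − 430) / (log₂ 32 − log₂ 4) = 270 / (5 − 2) = 90 ms/bit
  a = 430 − 90 × 2 = 250 ms
Then RT(2) = 250 + 90 × log₂ 2 = 250 + 90 × 1 ≈ 340.000 ms.

340 ms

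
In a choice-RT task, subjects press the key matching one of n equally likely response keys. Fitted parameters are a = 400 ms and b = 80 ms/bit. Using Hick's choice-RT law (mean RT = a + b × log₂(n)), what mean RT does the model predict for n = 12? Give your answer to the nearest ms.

log₂(12) = 3.5850 bits, so RT = 400 + 80 × 3.5850 ≈ 686.797 ms.

687 ms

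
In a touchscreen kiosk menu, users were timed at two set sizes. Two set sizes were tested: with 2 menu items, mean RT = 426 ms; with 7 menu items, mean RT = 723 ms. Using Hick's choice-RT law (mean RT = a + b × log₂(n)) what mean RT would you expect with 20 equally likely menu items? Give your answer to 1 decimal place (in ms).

Fit slope and intercept:
  b = (723 − 426) / (log₂ 7 − log₂ 2) = 297 / (2.8074 − 1) = 164.329 ms/bit
  a = 426 − 164.329 × 1 = 261.671 ms
Then RT(20) = 261.671 + 164.329 × log₂ 20 = 261.671 + 164.329 × 4.3219 ≈ 971.888 ms.

971.9 ms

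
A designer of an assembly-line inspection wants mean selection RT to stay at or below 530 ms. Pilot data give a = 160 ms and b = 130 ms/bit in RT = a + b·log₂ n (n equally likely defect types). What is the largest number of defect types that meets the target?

7

Information budget: (530 − 160)/130 = 2.8462 bits, so n ≤ 2^2.8462 = 7.191 → at most 7.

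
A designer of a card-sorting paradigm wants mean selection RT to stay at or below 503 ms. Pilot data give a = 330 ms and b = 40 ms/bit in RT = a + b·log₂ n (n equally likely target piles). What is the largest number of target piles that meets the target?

Information budget: (503 − 330)/40 = 4.3250 bits, so n ≤ 2^4.3250 = 20.043 → at most 20.

20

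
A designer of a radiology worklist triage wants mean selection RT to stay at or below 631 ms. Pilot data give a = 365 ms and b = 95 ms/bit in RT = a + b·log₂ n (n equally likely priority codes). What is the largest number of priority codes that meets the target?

Information budget: (631 − 365)/95 = 2.8000 bits, so n ≤ 2^2.8000 = 6.964 → at most 6.

6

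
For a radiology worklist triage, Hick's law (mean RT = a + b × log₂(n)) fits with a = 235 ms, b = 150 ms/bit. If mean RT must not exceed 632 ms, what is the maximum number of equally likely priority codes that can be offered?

Set 235 + 150·log₂ n ≤ 632 → log₂ n ≤ (632 − 235)/150 = 2.6467.
So n ≤ 2^2.6467 = 6.262; the largest integer n is 6.

6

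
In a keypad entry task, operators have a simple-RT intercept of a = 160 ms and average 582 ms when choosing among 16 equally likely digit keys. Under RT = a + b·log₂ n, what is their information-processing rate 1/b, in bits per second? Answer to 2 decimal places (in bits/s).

Choice component = 582 − 160 = 422 ms over log₂(16) = 4 bits.
b = 422 / 4 = 105.500 ms/bit, so 1/b = 9.479 bits/s.

9.48 bits/s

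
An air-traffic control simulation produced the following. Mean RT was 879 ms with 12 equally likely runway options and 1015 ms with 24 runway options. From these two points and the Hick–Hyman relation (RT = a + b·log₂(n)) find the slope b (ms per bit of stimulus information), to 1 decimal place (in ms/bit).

136.0 ms/bit

b = (RT₂ − RT₁)/(log₂ n₂ − log₂ n₁) = (1015 − 879)/(4.5850 − 3.5850) = 136.000 ms/bit.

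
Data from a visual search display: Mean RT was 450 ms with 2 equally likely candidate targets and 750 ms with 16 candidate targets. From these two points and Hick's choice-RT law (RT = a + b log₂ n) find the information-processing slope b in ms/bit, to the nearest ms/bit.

100 ms/bit

Slope: b = (750 − 450) / (log₂ 16 − log₂ 2) = 300/3.0000 = 100 ms/bit.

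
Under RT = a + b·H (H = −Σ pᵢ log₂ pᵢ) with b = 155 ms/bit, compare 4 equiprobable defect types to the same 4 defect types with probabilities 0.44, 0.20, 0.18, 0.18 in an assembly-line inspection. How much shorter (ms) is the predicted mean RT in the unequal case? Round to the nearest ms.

The RT saving is b·ΔH. Equiprobable H₀ = log₂(4) = 2.0000 bits; with the given probabilities H = 1.8761 bits.
b·(H₀ − H) = 155 × (2.0000 − 1.8761) = 19.20 ms.

19 ms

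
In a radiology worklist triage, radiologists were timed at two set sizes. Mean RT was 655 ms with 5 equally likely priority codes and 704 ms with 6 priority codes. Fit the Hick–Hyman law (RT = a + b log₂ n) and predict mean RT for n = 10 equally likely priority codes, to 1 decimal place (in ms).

841.3 ms

With log₂ n on the abscissa the relation is linear; from the two conditions:
  b = (704 − 655) / (log₂ 6 − log₂ 5) = 49 / (2.5850 − 2.3219) = 186.287 ms/bit
  a = 655 − 186.287 × 2.3219 = 222.454 ms
Then RT(10) = 222.454 + 186.287 × log₂ 10 = 222.454 + 186.287 × 3.3219 ≈ 841.287 ms.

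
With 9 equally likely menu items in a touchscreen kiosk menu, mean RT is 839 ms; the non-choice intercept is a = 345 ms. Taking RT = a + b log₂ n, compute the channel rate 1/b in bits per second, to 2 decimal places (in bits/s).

6.42 bits/s

b = (839 − 345)/log₂ 9 = 494/3.1699 = 155.840 ms per bit = 0.15584 s/bit; the reciprocal is 6.417 bits/s.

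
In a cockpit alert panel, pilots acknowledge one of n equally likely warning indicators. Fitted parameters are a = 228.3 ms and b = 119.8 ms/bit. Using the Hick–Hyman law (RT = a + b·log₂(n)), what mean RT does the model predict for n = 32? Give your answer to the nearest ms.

827 ms

log₂(32) = 5 bits, so RT = 228.3 + 119.8 × 5 ≈ 827.300 ms.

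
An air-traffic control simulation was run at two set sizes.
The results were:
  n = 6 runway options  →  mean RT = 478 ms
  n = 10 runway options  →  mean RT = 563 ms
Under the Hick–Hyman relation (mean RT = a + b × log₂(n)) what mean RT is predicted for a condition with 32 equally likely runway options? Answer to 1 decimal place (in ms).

756.5 ms

Fit slope and intercept:
  b = (563 − 478) / (log₂ 10 − log₂ 6) = 85 / (3.3219 − 2.5850) = 115.338 ms/bit
  a = 478 − 115.338 × 2.5850 = 179.856 ms
Then RT(32) = 179.856 + 115.338 × log₂ 32 = 179.856 + 115.338 × 5 ≈ 756.545 ms.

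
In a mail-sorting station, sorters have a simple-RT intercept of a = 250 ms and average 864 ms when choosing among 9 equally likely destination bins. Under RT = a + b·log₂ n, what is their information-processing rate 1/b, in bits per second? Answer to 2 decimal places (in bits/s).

5.16 bits/s

Choice component = 864 − 250 = 614 ms over log₂(9) = 3.1699 bits.
b = 614 / 3.1699 = 193.695 ms/bit, so 1/b = 5.163 bits/s.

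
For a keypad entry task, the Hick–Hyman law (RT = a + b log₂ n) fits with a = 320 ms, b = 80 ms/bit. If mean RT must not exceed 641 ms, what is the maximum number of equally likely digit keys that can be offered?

16

Information budget: (641 − 320)/80 = 4.0125 bits, so n ≤ 2^4.0125 = 16.139 → at most 16.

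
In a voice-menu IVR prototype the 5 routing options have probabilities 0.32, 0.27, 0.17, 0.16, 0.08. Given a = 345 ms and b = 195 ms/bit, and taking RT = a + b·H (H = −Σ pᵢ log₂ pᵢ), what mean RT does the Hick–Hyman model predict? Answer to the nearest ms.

H = 0.32·log₂(1/0.32) + 0.27·log₂(1/0.27) + 0.17·log₂(1/0.17) + 0.16·log₂(1/0.16) + 0.08·log₂(1/0.08) = 2.1852 bits.
RT = 345 + 195 × 2.1852 = 771.11 ms.

771 ms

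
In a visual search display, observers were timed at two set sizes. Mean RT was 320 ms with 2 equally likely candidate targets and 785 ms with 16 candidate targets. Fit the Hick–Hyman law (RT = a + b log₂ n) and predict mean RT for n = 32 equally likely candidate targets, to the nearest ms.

940 ms

Fit slope and intercept:
  b = (785 − 320) / (log₂ 16 − log₂ 2) = 465 / (4 − 1) = 155 ms/bit
  a = 320 − 155 × 1 = 165 ms
Then RT(32) = 165 + 155 × log₂ 32 = 165 + 155 × 5 ≈ 940.000 ms.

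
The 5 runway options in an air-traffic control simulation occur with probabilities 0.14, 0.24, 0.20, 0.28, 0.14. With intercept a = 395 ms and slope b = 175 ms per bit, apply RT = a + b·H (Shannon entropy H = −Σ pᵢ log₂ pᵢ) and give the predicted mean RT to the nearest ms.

H = 0.14·log₂(1/0.14) + 0.24·log₂(1/0.24) + 0.20·log₂(1/0.20) + 0.28·log₂(1/0.28) + 0.14·log₂(1/0.14) = 2.2670 bits.
RT = 395 + 175 × 2.2670 = 791.72 ms.

792 ms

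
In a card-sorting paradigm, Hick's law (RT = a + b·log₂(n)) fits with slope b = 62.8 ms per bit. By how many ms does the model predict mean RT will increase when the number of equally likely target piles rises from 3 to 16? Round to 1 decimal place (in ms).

151.7 ms

The intercept a cancels: ΔRT = b·(log₂ n₂ − log₂ n₁) = b·log₂(n₂/n₁).
log₂(16) − log₂(3) = 4 − 1.5850 = 2.4150.
ΔRT = 62.8 × 2.4150 = 151.664 ms.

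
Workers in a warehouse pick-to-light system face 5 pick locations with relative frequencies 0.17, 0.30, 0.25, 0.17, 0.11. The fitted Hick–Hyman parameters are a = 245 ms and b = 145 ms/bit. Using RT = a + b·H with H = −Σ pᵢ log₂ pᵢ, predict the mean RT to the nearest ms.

570 ms

Entropy contributions −pᵢ log₂ pᵢ: 0.4346, 0.5211, 0.5000, 0.4346, 0.3503; sum H = 2.2406 bits.
RT = a + bH = 245 + 145·2.2406 = 569.88 ms.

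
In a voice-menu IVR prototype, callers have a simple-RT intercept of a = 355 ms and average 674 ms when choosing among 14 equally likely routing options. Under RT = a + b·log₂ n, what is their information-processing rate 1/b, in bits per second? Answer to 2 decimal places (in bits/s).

11.94 bits/s

b = (674 − 355)/log₂ 14 = 319/3.8074 = 83.785 ms per bit = 0.08379 s/bit; the reciprocal is 11.935 bits/s.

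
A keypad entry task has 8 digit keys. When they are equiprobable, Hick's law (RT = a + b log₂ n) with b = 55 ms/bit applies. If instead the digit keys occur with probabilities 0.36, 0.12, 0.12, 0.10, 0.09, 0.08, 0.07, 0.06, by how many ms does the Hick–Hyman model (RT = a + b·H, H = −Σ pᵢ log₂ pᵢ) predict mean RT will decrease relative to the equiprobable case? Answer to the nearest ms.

16 ms

The RT saving is b·ΔH. Equiprobable H₀ = log₂(8) = 3.0000 bits; with the given probabilities H = 2.7132 bits.
b·(H₀ − H) = 55 × (3.0000 − 2.7132) = 15.77 ms.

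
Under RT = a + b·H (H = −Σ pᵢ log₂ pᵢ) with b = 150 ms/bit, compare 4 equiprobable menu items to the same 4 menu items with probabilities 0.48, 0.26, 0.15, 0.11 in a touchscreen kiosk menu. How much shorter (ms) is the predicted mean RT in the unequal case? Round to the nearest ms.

Equiprobable entropy H₀ = log₂ 4 = 2.0000 bits.
Skewed entropy H = −Σ pᵢ log₂ pᵢ = 1.7744 bits.
ΔRT = b·(H₀ − H) = 150 × 0.2256 = 33.84 ms.

34 ms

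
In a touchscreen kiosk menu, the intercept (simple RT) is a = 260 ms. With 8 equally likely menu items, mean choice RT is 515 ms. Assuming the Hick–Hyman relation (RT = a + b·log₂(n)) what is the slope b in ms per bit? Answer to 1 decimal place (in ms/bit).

85.0 ms/bit

8 alternatives carry log₂ 8 = 3 bits; the choice cost is 515 − 260 = 255 ms, so b = 255/3 = 85.000 ms/bit.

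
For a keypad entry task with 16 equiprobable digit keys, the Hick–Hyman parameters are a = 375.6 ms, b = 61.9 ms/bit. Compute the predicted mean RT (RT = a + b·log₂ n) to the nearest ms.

log₂(16) = 4 bits, so RT = 375.6 + 61.9 × 4 ≈ 623.200 ms.

623 ms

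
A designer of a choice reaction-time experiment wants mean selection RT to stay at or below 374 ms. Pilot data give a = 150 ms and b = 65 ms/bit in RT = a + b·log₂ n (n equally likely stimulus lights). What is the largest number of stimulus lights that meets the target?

10

65·log₂ n ≤ 374 − 150 = 224, giving log₂ n ≤ 3.4462 and n ≤ 10.899. The largest whole number is 10.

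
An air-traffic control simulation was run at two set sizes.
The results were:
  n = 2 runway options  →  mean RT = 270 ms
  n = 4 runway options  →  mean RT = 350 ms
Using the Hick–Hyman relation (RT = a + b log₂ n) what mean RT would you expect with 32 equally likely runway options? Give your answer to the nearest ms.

With log₂ n on the abscissa the relation is linear; from the two conditions:
  b = (350 − 270) / (log₂ 4 − log₂ 2) = 80 / (2 − 1) = 80 ms/bit
  a = 270 − 80 × 1 = 190 ms
Then RT(32) = 190 + 80 × log₂ 32 = 190 + 80 × 5 ≈ 590.000 ms.

590 ms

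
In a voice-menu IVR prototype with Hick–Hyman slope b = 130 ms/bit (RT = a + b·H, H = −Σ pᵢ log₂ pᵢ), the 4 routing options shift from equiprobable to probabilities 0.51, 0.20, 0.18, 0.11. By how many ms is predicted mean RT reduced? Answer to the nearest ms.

Equiprobable entropy H₀ = log₂ 4 = 2.0000 bits.
Skewed entropy H = −Σ pᵢ log₂ pᵢ = 1.7554 bits.
ΔRT = b·(H₀ − H) = 130 × 0.2446 = 31.80 ms.

32 ms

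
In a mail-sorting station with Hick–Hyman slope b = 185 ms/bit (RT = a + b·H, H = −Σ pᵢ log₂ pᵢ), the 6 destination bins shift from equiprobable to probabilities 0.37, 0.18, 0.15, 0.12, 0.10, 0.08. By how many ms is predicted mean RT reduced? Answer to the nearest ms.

38 ms

The RT saving is b·ΔH. Equiprobable H₀ = log₂(6) = 2.5850 bits; with the given probabilities H = 2.3774 bits.
b·(H₀ − H) = 185 × (2.5850 − 2.3774) = 38.41 ms.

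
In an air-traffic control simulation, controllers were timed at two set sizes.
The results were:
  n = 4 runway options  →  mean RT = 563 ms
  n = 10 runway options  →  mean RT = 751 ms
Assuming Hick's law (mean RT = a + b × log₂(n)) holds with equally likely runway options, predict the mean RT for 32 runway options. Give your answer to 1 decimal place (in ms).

989.6 ms

RT is linear in log₂ n, so two points fix the line:
  b = (751 − 563) / (log₂ 10 − log₂ 4) = 188 / (3.3219 − 2) = 142.217 ms/bit
  a = 563 − 142.217 × 2 = 278.567 ms
Then RT(32) = 278.567 + 142.217 × log₂ 32 = 278.567 + 142.217 × 5 ≈ 989.650 ms.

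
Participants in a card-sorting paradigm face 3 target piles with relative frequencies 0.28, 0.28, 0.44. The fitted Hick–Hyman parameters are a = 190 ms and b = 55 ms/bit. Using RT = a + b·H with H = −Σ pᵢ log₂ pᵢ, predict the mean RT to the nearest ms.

Entropy contributions −pᵢ log₂ pᵢ: 0.5142, 0.5142, 0.5211; sum H = 1.5496 bits.
RT = a + bH = 190 + 55·1.5496 = 275.23 ms.

275 ms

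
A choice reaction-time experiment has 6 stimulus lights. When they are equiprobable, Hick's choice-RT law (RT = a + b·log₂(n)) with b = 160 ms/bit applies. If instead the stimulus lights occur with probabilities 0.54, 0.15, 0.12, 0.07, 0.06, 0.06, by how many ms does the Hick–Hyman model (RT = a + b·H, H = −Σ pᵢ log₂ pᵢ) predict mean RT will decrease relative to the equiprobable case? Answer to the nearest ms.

The RT saving is b·ΔH. Equiprobable H₀ = log₂(6) = 2.5850 bits; with the given probabilities H = 2.0133 bits.
b·(H₀ − H) = 160 × (2.5850 − 2.0133) = 91.47 ms.

91 ms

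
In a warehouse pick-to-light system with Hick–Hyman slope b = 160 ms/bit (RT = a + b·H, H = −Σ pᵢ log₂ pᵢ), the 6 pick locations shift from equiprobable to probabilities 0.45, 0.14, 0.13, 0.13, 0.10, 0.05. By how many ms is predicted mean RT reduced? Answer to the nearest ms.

Equiprobable entropy H₀ = log₂ 6 = 2.5850 bits.
Skewed entropy H = −Σ pᵢ log₂ pᵢ = 2.2291 bits.
ΔRT = b·(H₀ − H) = 160 × 0.3559 = 56.94 ms.

57 ms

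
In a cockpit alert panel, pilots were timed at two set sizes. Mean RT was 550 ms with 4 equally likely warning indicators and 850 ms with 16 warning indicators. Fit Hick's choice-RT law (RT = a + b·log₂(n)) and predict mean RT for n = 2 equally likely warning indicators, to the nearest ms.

Fit slope and intercept:
  b = (850 − 550) / (log₂ 16 − log₂ 4) = 300 / (4 − 2) = 150 ms/bit
  a = 550 − 150 × 2 = 250 ms
Then RT(2) = 250 + 150 × log₂ 2 = 250 + 150 × 1 ≈ 400.000 ms.

400 ms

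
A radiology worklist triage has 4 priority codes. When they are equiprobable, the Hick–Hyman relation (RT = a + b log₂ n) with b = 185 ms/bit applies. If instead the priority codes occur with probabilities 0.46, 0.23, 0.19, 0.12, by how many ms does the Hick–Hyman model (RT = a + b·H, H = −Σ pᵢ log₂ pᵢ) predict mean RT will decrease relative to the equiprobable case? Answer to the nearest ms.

The RT saving is b·ΔH. Equiprobable H₀ = log₂(4) = 2.0000 bits; with the given probabilities H = 1.8253 bits.
b·(H₀ − H) = 185 × (2.0000 − 1.8253) = 32.32 ms.

32 ms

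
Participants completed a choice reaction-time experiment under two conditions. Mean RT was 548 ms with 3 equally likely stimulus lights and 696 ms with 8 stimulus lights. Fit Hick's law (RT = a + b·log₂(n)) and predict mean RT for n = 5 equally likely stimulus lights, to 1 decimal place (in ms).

With log₂ n on the abscissa the relation is linear; from the two conditions:
  b = (696 − 548) / (log₂ 8 − log₂ 3) = 148 / (3 − 1.5850) = 104.591 ms/bit
  a = 548 − 104.591 × 1.5850 = 382.227 ms
Then RT(5) = 382.227 + 104.591 × log₂ 5 = 382.227 + 104.591 × 2.3219 ≈ 625.080 ms.

625.1 ms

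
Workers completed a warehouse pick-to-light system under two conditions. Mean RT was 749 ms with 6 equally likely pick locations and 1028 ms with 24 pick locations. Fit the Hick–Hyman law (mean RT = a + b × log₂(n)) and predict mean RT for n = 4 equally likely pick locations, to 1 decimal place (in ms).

RT is linear in log₂ n, so two points fix the line:
  b = (1028 − 749) / (log₂ 24 − log₂ 6) = 279 / (4.5850 − 2.5850) = 139.500 ms/bit
  a = 749 − 139.500 × 2.5850 = 388.398 ms
Then RT(4) = 388.398 + 139.500 × log₂ 4 = 388.398 + 139.500 × 2 ≈ 667.398 ms.

667.4 ms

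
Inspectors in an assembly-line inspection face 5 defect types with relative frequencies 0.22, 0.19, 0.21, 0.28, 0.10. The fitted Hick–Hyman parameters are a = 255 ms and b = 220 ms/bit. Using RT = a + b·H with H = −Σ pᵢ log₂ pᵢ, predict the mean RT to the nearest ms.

Entropy contributions −pᵢ log₂ pᵢ: 0.4806, 0.4552, 0.4728, 0.5142, 0.3322; sum H = 2.2550 bits.
RT = a + bH = 255 + 220·2.2550 = 751.11 ms.

751 ms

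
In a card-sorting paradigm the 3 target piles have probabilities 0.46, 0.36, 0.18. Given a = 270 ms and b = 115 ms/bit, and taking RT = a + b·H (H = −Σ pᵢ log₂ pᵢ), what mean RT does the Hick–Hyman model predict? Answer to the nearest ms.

Entropy contributions −pᵢ log₂ pᵢ: 0.5153, 0.5306, 0.4453; sum H = 1.4913 bits.
RT = a + bH = 270 + 115·1.4913 = 441.49 ms.

441 ms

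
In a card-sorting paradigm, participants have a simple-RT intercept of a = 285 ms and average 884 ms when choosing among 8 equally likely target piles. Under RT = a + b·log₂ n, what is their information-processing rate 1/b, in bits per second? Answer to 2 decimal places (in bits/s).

5.01 bits/s

Choice component = 884 − 285 = 599 ms over log₂(8) = 3 bits.
b = 599 / 3 = 199.667 ms/bit, so 1/b = 5.008 bits/s.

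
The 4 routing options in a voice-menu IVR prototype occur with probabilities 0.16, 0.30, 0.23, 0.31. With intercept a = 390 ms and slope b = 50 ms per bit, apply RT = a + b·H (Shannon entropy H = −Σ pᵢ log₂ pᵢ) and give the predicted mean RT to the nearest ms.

Entropy contributions −pᵢ log₂ pᵢ: 0.4230, 0.5211, 0.4877, 0.5238; sum H = 1.9556 bits.
RT = a + bH = 390 + 50·1.9556 = 487.78 ms.

488 ms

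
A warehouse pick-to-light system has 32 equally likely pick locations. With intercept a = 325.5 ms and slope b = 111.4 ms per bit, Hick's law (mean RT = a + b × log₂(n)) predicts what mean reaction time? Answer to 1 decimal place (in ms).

log₂(32) = 5 bits, so RT = 325.5 + 111.4 × 5 ≈ 882.500 ms.

882.5 ms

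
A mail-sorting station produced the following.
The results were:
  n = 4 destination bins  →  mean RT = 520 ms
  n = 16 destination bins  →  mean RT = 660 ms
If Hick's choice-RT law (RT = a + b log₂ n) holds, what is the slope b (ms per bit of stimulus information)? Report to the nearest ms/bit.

b = (RT₂ − RT₁)/(log₂ n₂ − log₂ n₁) = (660 − 520)/(4 − 2) = 70 ms/bit.

70 ms/bit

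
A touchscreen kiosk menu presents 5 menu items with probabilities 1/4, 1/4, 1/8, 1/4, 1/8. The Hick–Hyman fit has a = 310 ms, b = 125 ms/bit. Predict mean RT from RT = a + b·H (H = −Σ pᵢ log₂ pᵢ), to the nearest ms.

Each term −pᵢ log₂ pᵢ: 0.25·2 + 0.25·2 + 0.125·3 + 0.25·2 + 0.125·3; summed, H = 2.250 bits.
Mean RT = a + bH = 310 + 125·2.250 = 591.25 ms.

591 ms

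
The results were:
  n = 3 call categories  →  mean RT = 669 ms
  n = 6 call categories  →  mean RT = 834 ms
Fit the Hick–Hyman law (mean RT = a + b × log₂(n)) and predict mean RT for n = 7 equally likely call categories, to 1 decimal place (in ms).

870.7 ms

RT is linear in log₂ n, so two points fix the line:
  b = (834 − 669) / (log₂ 6 − log₂ 3) = 165 / (2.5850 − 1.5850) = 165.000 ms/bit
  a = 669 − 165.000 × 1.5850 = 407.481 ms
Then RT(7) = 407.481 + 165.000 × log₂ 7 = 407.481 + 165.000 × 2.8074 ≈ 870.695 ms.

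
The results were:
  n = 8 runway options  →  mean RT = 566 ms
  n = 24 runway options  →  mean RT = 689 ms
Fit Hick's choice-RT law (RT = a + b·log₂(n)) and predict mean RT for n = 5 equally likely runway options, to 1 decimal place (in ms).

513.4 ms

Solve the two-equation system in a and b:
  b = (689 − 566) / (log₂ 24 − log₂ 8) = 123 / (4.5850 − 3) = 77.604 ms/bit
  a = 566 − 77.604 × 3 = 333.187 ms
Then RT(5) = 333.187 + 77.604 × log₂ 5 = 333.187 + 77.604 × 2.3219 ≈ 513.379 ms.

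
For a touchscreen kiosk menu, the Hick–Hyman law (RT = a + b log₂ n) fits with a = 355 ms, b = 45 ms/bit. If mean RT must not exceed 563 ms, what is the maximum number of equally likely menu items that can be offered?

24

45·log₂ n ≤ 563 − 355 = 208, giving log₂ n ≤ 4.6222 and n ≤ 24.628. The largest whole number is 24.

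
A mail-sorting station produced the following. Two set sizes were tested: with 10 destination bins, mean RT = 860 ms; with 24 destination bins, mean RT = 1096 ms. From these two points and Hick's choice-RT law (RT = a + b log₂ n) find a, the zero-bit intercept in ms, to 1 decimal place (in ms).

239.3 ms

The slope on a log₂ axis is (1096 − 860) / (4.5850 − 3.3219) = 186.852 ms/bit.
Intercept: a = 860 − 186.852·log₂(10) = 239.292 ms.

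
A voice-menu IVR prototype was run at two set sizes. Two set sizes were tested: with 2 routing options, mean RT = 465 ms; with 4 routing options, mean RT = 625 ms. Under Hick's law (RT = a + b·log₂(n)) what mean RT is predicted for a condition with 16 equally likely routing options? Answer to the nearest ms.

945 ms

With log₂ n on the abscissa the relation is linear; from the two conditions:
  b = (625 − 465) / (log₂ 4 − log₂ 2) = 160 / (2 − 1) = 160 ms/bit
  a = 465 − 160 × 1 = 305 ms
Then RT(16) = 305 + 160 × log₂ 16 = 305 + 160 × 4 ≈ 945.000 ms.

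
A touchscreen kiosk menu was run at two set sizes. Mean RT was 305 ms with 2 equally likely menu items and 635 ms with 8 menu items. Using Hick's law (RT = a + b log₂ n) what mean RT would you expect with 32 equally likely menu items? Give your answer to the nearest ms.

965 ms

RT is linear in log₂ n, so two points fix the line:
  b = (635 − 305) / (log₂ 8 − log₂ 2) = 330 / (3 − 1) = 165 ms/bit
  a = 305 − 165 × 1 = 140 ms
Then RT(32) = 140 + 165 × log₂ 32 = 140 + 165 × 5 ≈ 965.000 ms.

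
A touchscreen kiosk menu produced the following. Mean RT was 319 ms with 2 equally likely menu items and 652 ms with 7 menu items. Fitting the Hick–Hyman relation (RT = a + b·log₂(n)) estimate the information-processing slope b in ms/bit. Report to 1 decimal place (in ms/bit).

184.2 ms/bit

The slope on a log₂ axis is (652 − 319) / (2.8074 − 1) = 184.247 ms/bit.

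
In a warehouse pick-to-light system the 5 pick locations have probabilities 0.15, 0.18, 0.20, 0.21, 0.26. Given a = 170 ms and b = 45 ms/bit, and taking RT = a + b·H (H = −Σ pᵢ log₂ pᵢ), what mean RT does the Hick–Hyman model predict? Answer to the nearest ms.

273 ms

H = 0.15·log₂(1/0.15) + 0.18·log₂(1/0.18) + 0.20·log₂(1/0.20) + 0.21·log₂(1/0.21) + 0.26·log₂(1/0.26) = 2.2983 bits.
RT = 170 + 45 × 2.2983 = 273.43 ms.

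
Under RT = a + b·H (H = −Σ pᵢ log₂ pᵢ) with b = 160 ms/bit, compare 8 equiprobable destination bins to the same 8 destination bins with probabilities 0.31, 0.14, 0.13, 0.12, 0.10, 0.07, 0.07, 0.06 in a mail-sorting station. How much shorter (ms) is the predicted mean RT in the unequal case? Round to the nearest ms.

35 ms

Equiprobable entropy H₀ = log₂ 8 = 3.0000 bits.
Skewed entropy H = −Σ pᵢ log₂ pᵢ = 2.7835 bits.
ΔRT = b·(H₀ − H) = 160 × 0.2165 = 34.65 ms.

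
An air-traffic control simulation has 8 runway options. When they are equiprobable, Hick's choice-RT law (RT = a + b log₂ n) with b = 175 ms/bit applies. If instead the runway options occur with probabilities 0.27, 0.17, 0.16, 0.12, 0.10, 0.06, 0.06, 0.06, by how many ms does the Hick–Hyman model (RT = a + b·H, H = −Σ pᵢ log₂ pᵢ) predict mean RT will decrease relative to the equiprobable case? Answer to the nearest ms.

Equiprobable entropy H₀ = log₂ 8 = 3.0000 bits.
Skewed entropy H = −Σ pᵢ log₂ pᵢ = 2.7975 bits.
ΔRT = b·(H₀ − H) = 175 × 0.2025 = 35.44 ms.

35 ms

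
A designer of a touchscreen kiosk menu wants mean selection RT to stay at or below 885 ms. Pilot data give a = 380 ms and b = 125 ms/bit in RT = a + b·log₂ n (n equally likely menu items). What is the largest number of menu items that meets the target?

Set 380 + 125·log₂ n ≤ 885 → log₂ n ≤ (885 − 380)/125 = 4.0400.
So n ≤ 2^4.0400 = 16.450; the largest integer n is 16.

16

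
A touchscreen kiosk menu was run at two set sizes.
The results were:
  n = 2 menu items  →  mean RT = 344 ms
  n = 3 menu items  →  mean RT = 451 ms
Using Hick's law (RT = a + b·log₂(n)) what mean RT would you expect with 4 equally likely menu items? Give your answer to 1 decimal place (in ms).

526.9 ms

Solve the two-equation system in a and b:
  b = (451 − 344) / (log₂ 3 − log₂ 2) = 107 / (1.5850 − 1) = 182.918 ms/bit
  a = 344 − 182.918 × 1 = 161.082 ms
Then RT(4) = 161.082 + 182.918 × log₂ 4 = 161.082 + 182.918 × 2 ≈ 526.918 ms.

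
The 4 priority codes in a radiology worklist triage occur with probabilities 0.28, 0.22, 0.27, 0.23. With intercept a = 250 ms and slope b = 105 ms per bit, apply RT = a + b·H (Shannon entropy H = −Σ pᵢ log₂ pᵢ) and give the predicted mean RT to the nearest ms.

H = 0.28·log₂(1/0.28) + 0.22·log₂(1/0.22) + 0.27·log₂(1/0.27) + 0.23·log₂(1/0.23) = 1.9925 bits.
RT = 250 + 105 × 1.9925 = 459.21 ms.

459 ms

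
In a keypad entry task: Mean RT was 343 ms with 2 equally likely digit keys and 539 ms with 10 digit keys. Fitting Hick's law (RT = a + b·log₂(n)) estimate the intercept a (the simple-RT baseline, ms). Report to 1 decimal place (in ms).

Slope: b = (539 − 343) / (log₂ 10 − log₂ 2) = 196/2.3219 = 84.413 ms/bit.
a = RT₁ − b·log₂ n₁ = 343 − 84.413 × 1 = 258.587 ms.

258.6 ms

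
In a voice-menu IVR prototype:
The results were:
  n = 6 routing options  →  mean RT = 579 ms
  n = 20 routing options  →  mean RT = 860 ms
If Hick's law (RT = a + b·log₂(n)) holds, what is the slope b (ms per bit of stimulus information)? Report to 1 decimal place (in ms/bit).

161.8 ms/bit

The slope on a log₂ axis is (860 − 579) / (4.3219 − 2.5850) = 161.776 ms/bit.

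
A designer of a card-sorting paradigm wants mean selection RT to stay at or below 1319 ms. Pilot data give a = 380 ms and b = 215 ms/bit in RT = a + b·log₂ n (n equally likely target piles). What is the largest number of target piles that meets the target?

20

Information budget: (1319 − 380)/215 = 4.3674 bits, so n ≤ 2^4.3674 = 20.641 → at most 20.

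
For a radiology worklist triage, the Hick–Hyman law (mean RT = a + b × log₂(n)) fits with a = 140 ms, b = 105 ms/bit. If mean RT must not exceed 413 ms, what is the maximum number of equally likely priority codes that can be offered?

Set 140 + 105·log₂ n ≤ 413 → log₂ n ≤ (413 − 140)/105 = 2.6000.
So n ≤ 2^2.6000 = 6.063; the largest integer n is 6.

6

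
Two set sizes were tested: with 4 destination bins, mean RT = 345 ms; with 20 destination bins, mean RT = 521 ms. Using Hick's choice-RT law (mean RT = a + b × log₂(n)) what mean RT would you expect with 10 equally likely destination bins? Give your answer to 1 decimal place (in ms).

With log₂ n on the abscissa the relation is linear; from the two conditions:
  b = (521 − 345) / (log₂ 20 − log₂ 4) = 176 / (4.3219 − 2) = 75.799 ms/bit
  a = 345 − 75.799 × 2 = 193.402 ms
Then RT(10) = 193.402 + 75.799 × log₂ 10 = 193.402 + 75.799 × 3.3219 ≈ 445.201 ms.

445.2 ms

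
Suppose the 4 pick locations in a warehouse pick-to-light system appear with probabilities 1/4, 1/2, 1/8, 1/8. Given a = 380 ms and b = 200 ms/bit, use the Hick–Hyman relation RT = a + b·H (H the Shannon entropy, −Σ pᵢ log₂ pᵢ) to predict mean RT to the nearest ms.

730 ms

Each term −pᵢ log₂ pᵢ: 0.25·2 + 0.5·1 + 0.125·3 + 0.125·3; summed, H = 1.750 bits.
Mean RT = a + bH = 380 + 200·1.750 = 730.00 ms.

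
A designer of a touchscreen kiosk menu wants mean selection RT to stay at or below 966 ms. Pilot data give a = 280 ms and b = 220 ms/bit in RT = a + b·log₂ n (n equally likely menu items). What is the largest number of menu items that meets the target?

220·log₂ n ≤ 966 − 280 = 686, giving log₂ n ≤ 3.1182 and n ≤ 8.683. The largest whole number is 8.

8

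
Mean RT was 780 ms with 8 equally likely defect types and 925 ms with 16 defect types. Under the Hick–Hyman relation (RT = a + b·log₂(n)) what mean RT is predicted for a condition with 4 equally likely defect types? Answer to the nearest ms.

With log₂ n on the abscissa the relation is linear; from the two conditions:
  b = (925 − 780) / (log₂ 16 − log₂ 8) = 145 / (4 − 3) = 145 ms/bit
  a = 780 − 145 × 3 = 345 ms
Then RT(4) = 345 + 145 × log₂ 4 = 345 + 145 × 2 ≈ 635.000 ms.

635 ms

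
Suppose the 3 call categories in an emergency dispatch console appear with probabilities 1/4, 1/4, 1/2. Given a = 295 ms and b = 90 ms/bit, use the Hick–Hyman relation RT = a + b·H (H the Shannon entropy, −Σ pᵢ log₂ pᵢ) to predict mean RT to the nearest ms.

430 ms

Each term −pᵢ log₂ pᵢ: 0.25·2 + 0.25·2 + 0.5·1; summed, H = 1.500 bits.
Mean RT = a + bH = 295 + 90·1.500 = 430.00 ms.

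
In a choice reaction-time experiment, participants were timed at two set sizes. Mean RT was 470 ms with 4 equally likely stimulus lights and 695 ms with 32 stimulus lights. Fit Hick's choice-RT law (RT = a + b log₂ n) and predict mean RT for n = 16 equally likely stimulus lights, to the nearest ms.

With log₂ n on the abscissa the relation is linear; from the two conditions:
  b = (695 − 470) / (log₂ 32 − log₂ 4) = 225 / (5 − 2) = 75 ms/bit
  a = 470 − 75 × 2 = 320 ms
Then RT(16) = 320 + 75 × log₂ 16 = 320 + 75 × 4 ≈ 620.000 ms.

620 ms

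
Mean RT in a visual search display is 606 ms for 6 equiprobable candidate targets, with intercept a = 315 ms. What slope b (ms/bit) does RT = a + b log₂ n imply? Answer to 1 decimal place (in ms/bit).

112.6 ms/bit

6 alternatives carry log₂ 6 = 2.5850 bits; the choice cost is 606 − 315 = 291 ms, so b = 291/2.5850 = 112.574 ms/bit.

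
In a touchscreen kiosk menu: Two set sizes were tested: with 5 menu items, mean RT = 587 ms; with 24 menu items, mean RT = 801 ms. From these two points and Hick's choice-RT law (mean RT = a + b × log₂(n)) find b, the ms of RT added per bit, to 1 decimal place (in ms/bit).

Slope: b = (801 − 587) / (log₂ 24 − log₂ 5) = 214/2.2630 = 94.563 ms/bit.

94.6 ms/bit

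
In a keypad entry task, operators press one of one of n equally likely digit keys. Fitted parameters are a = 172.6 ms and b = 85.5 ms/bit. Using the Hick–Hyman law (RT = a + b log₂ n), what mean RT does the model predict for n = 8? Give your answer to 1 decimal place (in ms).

429.1 ms

log₂(8) = 3 bits, so RT = 172.6 + 85.5 × 3 ≈ 429.100 ms.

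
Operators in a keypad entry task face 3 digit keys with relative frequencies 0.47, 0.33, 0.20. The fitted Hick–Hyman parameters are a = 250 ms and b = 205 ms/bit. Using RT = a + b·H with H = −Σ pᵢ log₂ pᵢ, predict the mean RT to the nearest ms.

H = 0.47·log₂(1/0.47) + 0.33·log₂(1/0.33) + 0.20·log₂(1/0.20) = 1.5042 bits.
RT = 250 + 205 × 1.5042 = 558.35 ms.

558 ms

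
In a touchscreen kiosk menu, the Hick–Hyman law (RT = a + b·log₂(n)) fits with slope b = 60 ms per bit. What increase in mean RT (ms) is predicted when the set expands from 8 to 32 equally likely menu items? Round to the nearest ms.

120 ms

ΔRT = (a + b log₂ n₂) − (a + b log₂ n₁) = b·(log₂ n₂ − log₂ n₁).
log₂(32) − log₂(8) = log₂(32/8) = log₂(4) = 2.
ΔRT = 60 × 2.0000 = 120.000 ms.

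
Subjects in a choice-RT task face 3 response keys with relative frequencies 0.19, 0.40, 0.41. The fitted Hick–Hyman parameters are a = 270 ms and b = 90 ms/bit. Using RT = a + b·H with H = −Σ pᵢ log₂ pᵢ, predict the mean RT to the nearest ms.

Entropy contributions −pᵢ log₂ pᵢ: 0.4552, 0.5288, 0.5274; sum H = 1.5114 bits.
RT = a + bH = 270 + 90·1.5114 = 406.02 ms.

406 ms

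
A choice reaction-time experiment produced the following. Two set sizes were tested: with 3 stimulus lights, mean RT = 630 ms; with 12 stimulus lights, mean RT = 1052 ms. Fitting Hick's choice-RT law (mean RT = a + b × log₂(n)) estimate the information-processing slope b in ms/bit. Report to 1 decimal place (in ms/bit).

b = (RT₂ − RT₁)/(log₂ n₂ − log₂ n₁) = (1052 − 630)/(3.5850 − 1.5850) = 211.000 ms/bit.

211.0 ms/bit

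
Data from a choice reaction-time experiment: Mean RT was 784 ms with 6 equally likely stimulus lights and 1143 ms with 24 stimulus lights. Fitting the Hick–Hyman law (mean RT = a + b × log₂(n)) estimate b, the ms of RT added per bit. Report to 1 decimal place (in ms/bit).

The slope on a log₂ axis is (1143 − 784) / (4.5850 − 2.5850) = 179.500 ms/bit.

179.5 ms/bit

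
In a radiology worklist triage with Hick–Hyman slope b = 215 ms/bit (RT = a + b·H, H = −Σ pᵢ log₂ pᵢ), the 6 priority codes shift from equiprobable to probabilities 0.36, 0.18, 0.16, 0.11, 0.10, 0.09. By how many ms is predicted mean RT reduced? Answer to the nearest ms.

41 ms

The RT saving is b·ΔH. Equiprobable H₀ = log₂(6) = 2.5850 bits; with the given probabilities H = 2.3941 bits.
b·(H₀ − H) = 215 × (2.5850 − 2.3941) = 41.04 ms.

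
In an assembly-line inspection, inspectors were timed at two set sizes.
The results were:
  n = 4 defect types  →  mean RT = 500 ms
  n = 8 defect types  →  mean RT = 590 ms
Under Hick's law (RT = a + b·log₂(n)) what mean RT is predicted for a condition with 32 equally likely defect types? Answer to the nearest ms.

770 ms

Solve the two-equation system in a and b:
  b = (590 − 500) / (log₂ 8 − log₂ 4) = 90 / (3 − 2) = 90 ms/bit
  a = 500 − 90 × 2 = 320 ms
Then RT(32) = 320 + 90 × log₂ 32 = 320 + 90 × 5 ≈ 770.000 ms.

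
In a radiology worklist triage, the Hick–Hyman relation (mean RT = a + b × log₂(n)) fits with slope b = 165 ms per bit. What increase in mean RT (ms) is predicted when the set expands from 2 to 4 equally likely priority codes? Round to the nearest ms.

The intercept a cancels: ΔRT = b·(log₂ n₂ − log₂ n₁) = b·log₂(n₂/n₁).
log₂(4) − log₂(2) = log₂(4/2) = log₂(2) = 1.
ΔRT = 165 × 1.0000 = 165.000 ms.

165 ms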